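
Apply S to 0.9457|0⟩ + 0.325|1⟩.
0.9457|0⟩ + 0.325i|1⟩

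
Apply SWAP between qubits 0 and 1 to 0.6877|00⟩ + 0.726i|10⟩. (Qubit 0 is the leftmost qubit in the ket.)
0.6877|00⟩ + 0.726i|01⟩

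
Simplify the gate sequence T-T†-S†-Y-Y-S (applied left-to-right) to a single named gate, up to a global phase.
I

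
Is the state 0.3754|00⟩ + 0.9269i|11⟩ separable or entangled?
Entangled

Writing the state as a|00⟩ + b|01⟩ + c|10⟩ + d|11⟩, it is a product state iff ad − bc = 0.
Here (a, b, c, d) = (0.3754, 0, 0, 0.9269i): ad − bc = (0.3754)(0.9269i) − (0)(0) = 0.348i ≠ 0, so the state is entangled.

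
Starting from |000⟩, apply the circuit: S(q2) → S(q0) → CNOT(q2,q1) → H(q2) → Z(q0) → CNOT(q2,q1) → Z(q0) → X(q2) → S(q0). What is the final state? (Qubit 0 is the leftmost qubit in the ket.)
1/√2|001⟩ + 1/√2|010⟩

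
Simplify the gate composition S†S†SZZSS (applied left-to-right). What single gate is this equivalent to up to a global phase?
S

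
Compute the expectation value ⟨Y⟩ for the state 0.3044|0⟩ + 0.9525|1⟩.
0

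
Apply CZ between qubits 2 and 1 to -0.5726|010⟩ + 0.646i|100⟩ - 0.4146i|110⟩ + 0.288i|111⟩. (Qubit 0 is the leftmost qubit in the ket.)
-0.5726|010⟩ + 0.646i|100⟩ - 0.4146i|110⟩ - 0.288i|111⟩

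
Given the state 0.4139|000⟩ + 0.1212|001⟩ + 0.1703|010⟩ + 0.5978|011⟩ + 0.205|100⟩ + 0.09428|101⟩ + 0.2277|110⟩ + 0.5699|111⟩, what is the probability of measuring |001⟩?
0.01469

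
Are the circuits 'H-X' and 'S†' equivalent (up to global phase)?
No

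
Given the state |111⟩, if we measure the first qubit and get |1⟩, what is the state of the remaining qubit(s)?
|11⟩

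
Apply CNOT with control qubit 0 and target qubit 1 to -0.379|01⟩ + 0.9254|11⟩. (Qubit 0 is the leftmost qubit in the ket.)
-0.379|01⟩ + 0.9254|10⟩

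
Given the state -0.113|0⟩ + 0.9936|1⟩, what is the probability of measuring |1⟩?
0.9872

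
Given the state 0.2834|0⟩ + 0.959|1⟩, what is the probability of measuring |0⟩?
0.08032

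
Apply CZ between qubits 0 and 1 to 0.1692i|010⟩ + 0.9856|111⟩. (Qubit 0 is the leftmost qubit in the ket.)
0.1692i|010⟩ - 0.9856|111⟩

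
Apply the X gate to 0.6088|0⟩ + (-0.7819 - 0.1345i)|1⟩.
(-0.7819 - 0.1345i)|0⟩ + 0.6088|1⟩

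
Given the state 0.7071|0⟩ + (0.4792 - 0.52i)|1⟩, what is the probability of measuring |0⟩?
0.5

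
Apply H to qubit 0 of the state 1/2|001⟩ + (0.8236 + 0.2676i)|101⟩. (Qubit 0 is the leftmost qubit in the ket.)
(0.9359 + 0.1892i)|001⟩ + (-0.2288 - 0.1892i)|101⟩

H on qubit 0 mixes each pair of kets that differ only in qubit 0: amplitudes (a, b) of (|…0…⟩, |…1…⟩) become ((a + b)/√2, (a − b)/√2). Kets absent from the input have amplitude 0.
(|001⟩, |101⟩): (a, b) = (1/2, (0.8236 + 0.2676i)) → ((0.9359 + 0.1892i), (-0.2288 - 0.1892i))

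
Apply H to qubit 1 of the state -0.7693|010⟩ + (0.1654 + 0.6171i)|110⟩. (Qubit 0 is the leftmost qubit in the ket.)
-0.544|000⟩ + 0.544|010⟩ + (0.117 + 0.4364i)|100⟩ + (-0.117 - 0.4364i)|110⟩

H on qubit 1 mixes each pair of kets that differ only in qubit 1: amplitudes (a, b) of (|…0…⟩, |…1…⟩) become ((a + b)/√2, (a − b)/√2). Kets absent from the input have amplitude 0.
(|000⟩, |010⟩): (a, b) = (0, -0.7693) → (-0.544, 0.544)
(|100⟩, |110⟩): (a, b) = (0, (0.1654 + 0.6171i)) → ((0.117 + 0.4364i), (-0.117 - 0.4364i))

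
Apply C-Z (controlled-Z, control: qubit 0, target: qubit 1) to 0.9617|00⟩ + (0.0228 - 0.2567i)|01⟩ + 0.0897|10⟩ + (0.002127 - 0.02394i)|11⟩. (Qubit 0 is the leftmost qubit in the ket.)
0.9617|00⟩ + (0.0228 - 0.2567i)|01⟩ + 0.0897|10⟩ + (-0.002127 + 0.02394i)|11⟩

C-Z leaves the control-|0⟩ kets |00⟩, |01⟩ unchanged and applies Z to qubit 1 on the control-|1⟩ pair (|10⟩, |11⟩).
Z = [[1, 0], [0, -1]].
With a = amp(|10⟩) = 0.0897 and b = amp(|11⟩) = (0.002127 - 0.02394i):
new amp(|10⟩) = (1)·a = 0.0897
new amp(|11⟩) = (-1)·b = (-0.002127 + 0.02394i)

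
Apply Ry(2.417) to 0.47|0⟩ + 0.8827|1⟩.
-0.6588|0⟩ + 0.7523|1⟩

Ry(2.417) = [[cos(θ/2), −sin(θ/2)], [sin(θ/2), cos(θ/2)]]; θ = 2.417, cos(θ/2) ≈ 0.354422, sin(θ/2) ≈ 0.935085.
With a = amp(|0⟩) = 0.47 and b = amp(|1⟩) = 0.8827:
new amp(|0⟩) = (0.354422)·a + (-0.935085)·b = -0.6588
new amp(|1⟩) = (0.935085)·a + (0.354422)·b = 0.7523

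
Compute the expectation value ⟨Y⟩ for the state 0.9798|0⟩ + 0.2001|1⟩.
0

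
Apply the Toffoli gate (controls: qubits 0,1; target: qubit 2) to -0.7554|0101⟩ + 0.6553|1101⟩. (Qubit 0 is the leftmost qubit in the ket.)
-0.7554|0101⟩ + 0.6553|1111⟩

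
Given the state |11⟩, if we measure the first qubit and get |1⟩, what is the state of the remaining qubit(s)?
|1⟩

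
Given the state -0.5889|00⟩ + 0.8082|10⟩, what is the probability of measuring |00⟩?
0.3468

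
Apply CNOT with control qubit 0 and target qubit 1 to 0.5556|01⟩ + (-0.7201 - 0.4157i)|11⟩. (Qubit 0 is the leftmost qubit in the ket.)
0.5556|01⟩ + (-0.7201 - 0.4157i)|10⟩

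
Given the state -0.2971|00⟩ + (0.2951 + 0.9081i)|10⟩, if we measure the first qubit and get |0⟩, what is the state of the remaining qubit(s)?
-|0⟩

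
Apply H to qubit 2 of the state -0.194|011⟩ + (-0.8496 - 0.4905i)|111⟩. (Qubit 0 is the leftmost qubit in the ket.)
-0.1372|010⟩ + 0.1372|011⟩ + (-0.6008 - 0.3468i)|110⟩ + (0.6008 + 0.3468i)|111⟩

H on qubit 2 mixes each pair of kets that differ only in qubit 2: amplitudes (a, b) of (|…0…⟩, |…1…⟩) become ((a + b)/√2, (a − b)/√2). Kets absent from the input have amplitude 0.
(|010⟩, |011⟩): (a, b) = (0, -0.194) → (-0.1372, 0.1372)
(|110⟩, |111⟩): (a, b) = (0, (-0.8496 - 0.4905i)) → ((-0.6008 - 0.3468i), (0.6008 + 0.3468i))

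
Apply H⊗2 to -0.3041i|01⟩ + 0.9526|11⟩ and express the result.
(0.4763 - 0.1521i)|00⟩ + (-0.4763 + 0.1521i)|01⟩ + (-0.4763 - 0.1521i)|10⟩ + (0.4763 + 0.1521i)|11⟩

H⊗2 gives amp(|y⟩) = (1/2) Σ_x (−1)^(x·y) amp(|x⟩), where x·y is the number of positions in which both x and y have a 1.
|00⟩: (-0.3041i + 0.9526)/2 = (0.4763 - 0.1521i)
|01⟩: (0.3041i - 0.9526)/2 = (-0.4763 + 0.1521i)
|10⟩: (-0.3041i - 0.9526)/2 = (-0.4763 - 0.1521i)
|11⟩: (0.3041i + 0.9526)/2 = (0.4763 + 0.1521i)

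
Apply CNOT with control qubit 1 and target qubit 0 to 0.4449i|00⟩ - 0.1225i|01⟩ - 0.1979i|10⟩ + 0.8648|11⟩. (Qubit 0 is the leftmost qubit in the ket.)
0.4449i|00⟩ + 0.8648|01⟩ - 0.1979i|10⟩ - 0.1225i|11⟩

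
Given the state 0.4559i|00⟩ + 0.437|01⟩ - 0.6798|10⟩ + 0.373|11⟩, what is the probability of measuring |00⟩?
0.2078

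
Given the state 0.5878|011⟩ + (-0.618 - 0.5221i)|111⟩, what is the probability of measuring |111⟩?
0.6545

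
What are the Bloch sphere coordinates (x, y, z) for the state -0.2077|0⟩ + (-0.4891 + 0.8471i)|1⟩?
(0.2032, -0.3519, -0.9137)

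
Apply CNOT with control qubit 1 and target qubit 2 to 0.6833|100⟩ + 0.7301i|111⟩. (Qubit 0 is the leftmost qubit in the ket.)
0.6833|100⟩ + 0.7301i|110⟩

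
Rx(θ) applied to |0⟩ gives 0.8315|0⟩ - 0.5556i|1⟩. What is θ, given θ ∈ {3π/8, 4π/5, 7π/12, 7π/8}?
3π/8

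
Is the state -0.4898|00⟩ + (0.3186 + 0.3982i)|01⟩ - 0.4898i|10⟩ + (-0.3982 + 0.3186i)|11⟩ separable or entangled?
Separable

Writing the state as a|00⟩ + b|01⟩ + c|10⟩ + d|11⟩, it is a product state iff ad − bc = 0.
Here (a, b, c, d) = (-0.4898, (0.3186 + 0.3982i), -0.4898i, (-0.3982 + 0.3186i)): ad − bc = (-0.4898)(-0.3982 + 0.3186i) − (0.3186 + 0.3982i)(-0.4898i) = 0, so the state is separable.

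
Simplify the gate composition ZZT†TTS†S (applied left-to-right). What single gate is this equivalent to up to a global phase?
T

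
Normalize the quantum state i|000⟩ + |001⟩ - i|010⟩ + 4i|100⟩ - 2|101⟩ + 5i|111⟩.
0.1443i|000⟩ + 0.1443|001⟩ - 0.1443i|010⟩ + (1/√3)i|100⟩ - 0.2887|101⟩ + 0.7217i|111⟩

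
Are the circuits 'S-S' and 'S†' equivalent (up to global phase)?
No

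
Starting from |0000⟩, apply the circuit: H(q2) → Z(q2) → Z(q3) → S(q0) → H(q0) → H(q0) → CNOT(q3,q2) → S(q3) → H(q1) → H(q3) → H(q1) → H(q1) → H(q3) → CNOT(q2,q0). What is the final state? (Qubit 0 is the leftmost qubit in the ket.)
1/2|0000⟩ + 1/2|0100⟩ - 1/2|1010⟩ - 1/2|1110⟩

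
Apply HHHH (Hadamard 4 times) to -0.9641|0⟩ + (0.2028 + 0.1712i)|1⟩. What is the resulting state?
-0.9641|0⟩ + (0.2028 + 0.1712i)|1⟩

H² = I, so an even number of Hadamards cancels: H^4 = I and the state is unchanged.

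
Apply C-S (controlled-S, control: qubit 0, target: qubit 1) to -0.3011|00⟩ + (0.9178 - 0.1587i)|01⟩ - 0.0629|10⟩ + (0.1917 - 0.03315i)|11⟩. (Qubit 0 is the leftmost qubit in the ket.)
-0.3011|00⟩ + (0.9178 - 0.1587i)|01⟩ - 0.0629|10⟩ + (0.03315 + 0.1917i)|11⟩

C-S leaves the control-|0⟩ kets |00⟩, |01⟩ unchanged and applies S to qubit 1 on the control-|1⟩ pair (|10⟩, |11⟩).
S = [[1, 0], [0, i]].
With a = amp(|10⟩) = -0.0629 and b = amp(|11⟩) = (0.1917 - 0.03315i):
new amp(|10⟩) = (1)·a = -0.0629
new amp(|11⟩) = (i)·b = (0.03315 + 0.1917i)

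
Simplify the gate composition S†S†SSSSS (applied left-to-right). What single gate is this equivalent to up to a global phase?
S†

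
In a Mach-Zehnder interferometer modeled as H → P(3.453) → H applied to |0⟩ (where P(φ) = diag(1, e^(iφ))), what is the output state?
(0.02405 - 0.1532i)|0⟩ + (0.976 + 0.1532i)|1⟩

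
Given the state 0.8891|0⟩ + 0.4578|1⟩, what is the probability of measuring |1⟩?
0.2096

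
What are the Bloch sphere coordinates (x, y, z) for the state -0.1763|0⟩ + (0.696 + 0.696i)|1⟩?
(-0.2454, -0.2454, -0.9378)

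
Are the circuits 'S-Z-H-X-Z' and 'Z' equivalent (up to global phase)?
No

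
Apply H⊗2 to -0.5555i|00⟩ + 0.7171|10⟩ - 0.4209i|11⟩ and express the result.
(0.3586 - 0.4882i)|00⟩ + (0.3586 - 0.0673i)|01⟩ + (-0.3586 - 0.0673i)|10⟩ + (-0.3586 - 0.4882i)|11⟩

H⊗2 gives amp(|y⟩) = (1/2) Σ_x (−1)^(x·y) amp(|x⟩), where x·y is the number of positions in which both x and y have a 1.
|00⟩: (-0.5555i + 0.7171 - 0.4209i)/2 = (0.3586 - 0.4882i)
|01⟩: (-0.5555i + 0.7171 + 0.4209i)/2 = (0.3586 - 0.0673i)
|10⟩: (-0.5555i - 0.7171 + 0.4209i)/2 = (-0.3586 - 0.0673i)
|11⟩: (-0.5555i - 0.7171 - 0.4209i)/2 = (-0.3586 - 0.4882i)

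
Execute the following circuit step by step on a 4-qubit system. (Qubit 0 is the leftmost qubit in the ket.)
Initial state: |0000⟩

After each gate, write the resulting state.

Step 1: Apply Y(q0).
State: i|1000⟩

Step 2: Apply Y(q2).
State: -|1010⟩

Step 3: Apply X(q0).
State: -|0010⟩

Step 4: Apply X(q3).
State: -|0011⟩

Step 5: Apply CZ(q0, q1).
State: -|0011⟩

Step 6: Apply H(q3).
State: -1/√2|0010⟩ + 1/√2|0011⟩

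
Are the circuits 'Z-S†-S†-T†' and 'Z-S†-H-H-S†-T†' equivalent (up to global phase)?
Yes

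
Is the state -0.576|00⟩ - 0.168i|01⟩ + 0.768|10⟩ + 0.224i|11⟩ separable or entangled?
Separable

Writing the state as a|00⟩ + b|01⟩ + c|10⟩ + d|11⟩, it is a product state iff ad − bc = 0.
Here (a, b, c, d) = (-0.576, -0.168i, 0.768, 0.224i): ad − bc = (-0.576)(0.224i) − (-0.168i)(0.768) = 0, so the state is separable.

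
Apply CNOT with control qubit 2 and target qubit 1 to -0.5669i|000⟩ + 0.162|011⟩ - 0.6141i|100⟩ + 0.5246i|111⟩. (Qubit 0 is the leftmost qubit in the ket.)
-0.5669i|000⟩ + 0.162|001⟩ - 0.6141i|100⟩ + 0.5246i|101⟩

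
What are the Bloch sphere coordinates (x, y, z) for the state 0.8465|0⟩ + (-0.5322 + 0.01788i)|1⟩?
(-0.901, 0.03027, 0.433)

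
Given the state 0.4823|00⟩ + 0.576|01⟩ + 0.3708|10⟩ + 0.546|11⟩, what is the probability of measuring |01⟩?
0.3318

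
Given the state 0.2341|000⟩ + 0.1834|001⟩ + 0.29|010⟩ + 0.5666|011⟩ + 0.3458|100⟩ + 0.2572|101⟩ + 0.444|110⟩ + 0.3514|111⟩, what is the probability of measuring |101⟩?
0.06615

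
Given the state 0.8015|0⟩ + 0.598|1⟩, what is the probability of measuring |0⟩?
0.6424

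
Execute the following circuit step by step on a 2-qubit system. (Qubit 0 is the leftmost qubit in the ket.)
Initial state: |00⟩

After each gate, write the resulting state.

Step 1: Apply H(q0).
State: 1/√2|00⟩ + 1/√2|10⟩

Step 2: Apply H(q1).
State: 1/2|00⟩ + 1/2|01⟩ + 1/2|10⟩ + 1/2|11⟩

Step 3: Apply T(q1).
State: 1/2|00⟩ + (1/√8 + (1/√8)i)|01⟩ + 1/2|10⟩ + (1/√8 + (1/√8)i)|11⟩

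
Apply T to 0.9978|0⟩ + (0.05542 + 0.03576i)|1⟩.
0.9978|0⟩ + (0.0139 + 0.06447i)|1⟩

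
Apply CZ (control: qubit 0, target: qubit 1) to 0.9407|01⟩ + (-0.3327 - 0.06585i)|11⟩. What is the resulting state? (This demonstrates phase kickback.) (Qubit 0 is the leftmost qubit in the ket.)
0.9407|01⟩ + (0.3327 + 0.06585i)|11⟩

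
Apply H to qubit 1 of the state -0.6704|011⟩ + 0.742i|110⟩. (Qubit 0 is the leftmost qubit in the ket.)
-0.474|001⟩ + 0.474|011⟩ + 0.5247i|100⟩ - 0.5247i|110⟩

H on qubit 1 mixes each pair of kets that differ only in qubit 1: amplitudes (a, b) of (|…0…⟩, |…1…⟩) become ((a + b)/√2, (a − b)/√2). Kets absent from the input have amplitude 0.
(|001⟩, |011⟩): (a, b) = (0, -0.6704) → (-0.474, 0.474)
(|100⟩, |110⟩): (a, b) = (0, 0.742i) → (0.5247i, -0.5247i)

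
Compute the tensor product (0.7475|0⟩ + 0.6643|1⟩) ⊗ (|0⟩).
0.7475|00⟩ + 0.6643|10⟩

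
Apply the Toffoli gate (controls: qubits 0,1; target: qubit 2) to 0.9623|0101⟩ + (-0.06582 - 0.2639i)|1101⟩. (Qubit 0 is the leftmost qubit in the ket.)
0.9623|0101⟩ + (-0.06582 - 0.2639i)|1111⟩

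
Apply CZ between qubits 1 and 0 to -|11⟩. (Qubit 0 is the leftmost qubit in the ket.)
|11⟩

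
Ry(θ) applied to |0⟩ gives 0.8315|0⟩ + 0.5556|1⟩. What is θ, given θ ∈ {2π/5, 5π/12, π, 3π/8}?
3π/8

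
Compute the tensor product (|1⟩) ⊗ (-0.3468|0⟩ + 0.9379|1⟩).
-0.3468|10⟩ + 0.9379|11⟩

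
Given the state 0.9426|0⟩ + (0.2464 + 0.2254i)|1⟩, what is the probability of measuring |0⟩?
0.8885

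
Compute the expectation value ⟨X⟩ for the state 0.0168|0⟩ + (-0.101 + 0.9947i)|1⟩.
-0.003394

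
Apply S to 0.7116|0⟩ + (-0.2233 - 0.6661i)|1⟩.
0.7116|0⟩ + (0.6661 - 0.2233i)|1⟩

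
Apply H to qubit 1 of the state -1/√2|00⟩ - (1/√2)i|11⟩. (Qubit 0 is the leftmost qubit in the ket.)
-1/2|00⟩ - 1/2|01⟩ - (1/2)i|10⟩ + (1/2)i|11⟩

H on qubit 1 mixes each pair of kets that differ only in qubit 1: amplitudes (a, b) of (|…0…⟩, |…1…⟩) become ((a + b)/√2, (a − b)/√2). Kets absent from the input have amplitude 0.
(|00⟩, |01⟩): (a, b) = (-1/√2, 0) → (-1/2, -1/2)
(|10⟩, |11⟩): (a, b) = (0, -(1/√2)i) → (-(1/2)i, (1/2)i)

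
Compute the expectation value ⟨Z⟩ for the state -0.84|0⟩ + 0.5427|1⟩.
0.4111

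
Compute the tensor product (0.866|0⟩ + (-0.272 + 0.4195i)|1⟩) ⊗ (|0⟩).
0.866|00⟩ + (-0.272 + 0.4195i)|10⟩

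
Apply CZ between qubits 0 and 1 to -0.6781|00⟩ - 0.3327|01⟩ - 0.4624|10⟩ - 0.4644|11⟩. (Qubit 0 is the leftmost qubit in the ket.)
-0.6781|00⟩ - 0.3327|01⟩ - 0.4624|10⟩ + 0.4644|11⟩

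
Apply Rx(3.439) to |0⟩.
-0.1482|0⟩ - 0.989i|1⟩

Rx(3.439) = [[cos(θ/2), −i·sin(θ/2)], [−i·sin(θ/2), cos(θ/2)]]; θ = 3.439, cos(θ/2) ≈ -0.148156, sin(θ/2) ≈ 0.988964.
With a = amp(|0⟩) = 1 and b = amp(|1⟩) = 0:
new amp(|0⟩) = (-0.148156)·a + (-0.988964i)·b = -0.1482
new amp(|1⟩) = (-0.988964i)·a + (-0.148156)·b = -0.989i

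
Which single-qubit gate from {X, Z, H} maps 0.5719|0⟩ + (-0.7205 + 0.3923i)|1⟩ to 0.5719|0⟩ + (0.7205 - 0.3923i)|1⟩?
Z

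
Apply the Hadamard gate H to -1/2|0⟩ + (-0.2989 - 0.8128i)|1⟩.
(-0.5649 - 0.5747i)|0⟩ + (-0.1422 + 0.5747i)|1⟩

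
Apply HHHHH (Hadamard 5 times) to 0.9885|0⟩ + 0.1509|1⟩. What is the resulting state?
0.8057|0⟩ + 0.5923|1⟩

H² = I, so H^5 = H: a single Hadamard. With (a, b) = (0.9885, 0.1509), H gives ((a + b)/√2, (a − b)/√2) = (0.8057, 0.5923).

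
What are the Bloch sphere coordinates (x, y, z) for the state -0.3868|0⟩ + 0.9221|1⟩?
(-0.7133, 0, -0.7007)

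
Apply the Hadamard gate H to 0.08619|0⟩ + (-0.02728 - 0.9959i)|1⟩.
(0.04166 - 0.7042i)|0⟩ + (0.08024 + 0.7042i)|1⟩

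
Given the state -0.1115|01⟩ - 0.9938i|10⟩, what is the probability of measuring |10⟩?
0.9876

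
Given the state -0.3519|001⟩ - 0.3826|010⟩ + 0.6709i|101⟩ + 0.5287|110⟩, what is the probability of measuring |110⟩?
0.2795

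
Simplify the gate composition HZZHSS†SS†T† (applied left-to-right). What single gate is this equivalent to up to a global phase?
T†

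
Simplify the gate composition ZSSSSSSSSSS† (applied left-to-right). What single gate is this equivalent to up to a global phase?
Z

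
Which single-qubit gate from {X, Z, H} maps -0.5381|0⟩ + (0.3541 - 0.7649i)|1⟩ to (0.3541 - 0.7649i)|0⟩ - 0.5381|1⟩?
X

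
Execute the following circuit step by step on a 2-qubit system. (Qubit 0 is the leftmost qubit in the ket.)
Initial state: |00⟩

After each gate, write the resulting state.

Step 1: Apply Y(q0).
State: i|10⟩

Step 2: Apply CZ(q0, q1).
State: i|10⟩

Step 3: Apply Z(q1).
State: i|10⟩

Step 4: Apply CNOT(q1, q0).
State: i|10⟩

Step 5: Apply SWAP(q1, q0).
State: i|01⟩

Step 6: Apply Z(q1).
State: -i|01⟩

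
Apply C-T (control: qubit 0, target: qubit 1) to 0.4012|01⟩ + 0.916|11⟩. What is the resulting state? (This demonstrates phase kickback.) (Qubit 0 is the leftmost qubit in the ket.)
0.4012|01⟩ + (0.6477 + 0.6477i)|11⟩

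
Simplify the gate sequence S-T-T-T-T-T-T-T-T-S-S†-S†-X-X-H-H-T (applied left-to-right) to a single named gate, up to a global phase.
T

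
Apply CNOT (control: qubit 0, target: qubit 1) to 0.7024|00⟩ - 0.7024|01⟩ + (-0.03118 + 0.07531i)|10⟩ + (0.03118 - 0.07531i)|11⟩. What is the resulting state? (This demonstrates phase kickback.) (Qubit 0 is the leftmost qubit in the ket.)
0.7024|00⟩ - 0.7024|01⟩ + (0.03118 - 0.07531i)|10⟩ + (-0.03118 + 0.07531i)|11⟩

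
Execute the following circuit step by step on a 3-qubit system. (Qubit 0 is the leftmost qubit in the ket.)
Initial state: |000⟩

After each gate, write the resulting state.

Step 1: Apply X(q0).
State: |100⟩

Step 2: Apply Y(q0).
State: -i|000⟩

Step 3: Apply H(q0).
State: -(1/√2)i|000⟩ - (1/√2)i|100⟩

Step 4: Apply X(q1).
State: -(1/√2)i|010⟩ - (1/√2)i|110⟩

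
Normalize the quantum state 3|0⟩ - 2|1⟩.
0.8321|0⟩ - 0.5547|1⟩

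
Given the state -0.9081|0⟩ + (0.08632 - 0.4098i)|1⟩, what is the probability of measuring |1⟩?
0.1754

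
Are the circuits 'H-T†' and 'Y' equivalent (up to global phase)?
No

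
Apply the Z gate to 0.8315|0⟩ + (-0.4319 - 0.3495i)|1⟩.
0.8315|0⟩ + (0.4319 + 0.3495i)|1⟩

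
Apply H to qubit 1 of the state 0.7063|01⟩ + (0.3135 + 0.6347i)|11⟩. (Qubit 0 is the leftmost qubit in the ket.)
0.4994|00⟩ - 0.4994|01⟩ + (0.2217 + 0.4488i)|10⟩ + (-0.2217 - 0.4488i)|11⟩

H on qubit 1 mixes each pair of kets that differ only in qubit 1: amplitudes (a, b) of (|…0…⟩, |…1…⟩) become ((a + b)/√2, (a − b)/√2). Kets absent from the input have amplitude 0.
(|00⟩, |01⟩): (a, b) = (0, 0.7063) → (0.4994, -0.4994)
(|10⟩, |11⟩): (a, b) = (0, (0.3135 + 0.6347i)) → ((0.2217 + 0.4488i), (-0.2217 - 0.4488i))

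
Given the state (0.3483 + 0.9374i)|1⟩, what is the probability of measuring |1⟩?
1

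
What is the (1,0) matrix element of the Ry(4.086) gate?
0.8906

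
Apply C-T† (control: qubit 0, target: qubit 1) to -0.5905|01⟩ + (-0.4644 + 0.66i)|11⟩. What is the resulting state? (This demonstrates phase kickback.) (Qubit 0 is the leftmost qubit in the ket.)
-0.5905|01⟩ + (0.1383 + 0.7951i)|11⟩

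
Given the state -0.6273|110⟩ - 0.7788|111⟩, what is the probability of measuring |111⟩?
0.6065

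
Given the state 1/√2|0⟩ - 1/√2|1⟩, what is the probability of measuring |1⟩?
1/2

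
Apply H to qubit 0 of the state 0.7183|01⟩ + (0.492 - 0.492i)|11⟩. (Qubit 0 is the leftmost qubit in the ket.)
(0.8558 - 0.3479i)|01⟩ + (0.16 + 0.3479i)|11⟩

H on qubit 0 mixes each pair of kets that differ only in qubit 0: amplitudes (a, b) of (|…0…⟩, |…1…⟩) become ((a + b)/√2, (a − b)/√2). Kets absent from the input have amplitude 0.
(|01⟩, |11⟩): (a, b) = (0.7183, (0.492 - 0.492i)) → ((0.8558 - 0.3479i), (0.16 + 0.3479i))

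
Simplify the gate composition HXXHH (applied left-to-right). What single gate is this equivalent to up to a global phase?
H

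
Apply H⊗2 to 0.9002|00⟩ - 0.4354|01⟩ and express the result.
0.2324|00⟩ + 0.6678|01⟩ + 0.2324|10⟩ + 0.6678|11⟩

H⊗2 gives amp(|y⟩) = (1/2) Σ_x (−1)^(x·y) amp(|x⟩), where x·y is the number of positions in which both x and y have a 1.
|00⟩: (0.9002 - 0.4354)/2 = 0.2324
|01⟩: (0.9002 + 0.4354)/2 = 0.6678
|10⟩: (0.9002 - 0.4354)/2 = 0.2324
|11⟩: (0.9002 + 0.4354)/2 = 0.6678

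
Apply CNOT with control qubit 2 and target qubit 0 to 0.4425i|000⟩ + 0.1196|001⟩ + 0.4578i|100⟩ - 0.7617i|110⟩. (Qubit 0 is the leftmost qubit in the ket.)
0.4425i|000⟩ + 0.4578i|100⟩ + 0.1196|101⟩ - 0.7617i|110⟩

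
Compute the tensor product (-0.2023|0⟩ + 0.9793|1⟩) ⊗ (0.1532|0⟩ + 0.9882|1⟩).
-0.03099|00⟩ - 0.1999|01⟩ + 0.15|10⟩ + 0.9677|11⟩

amp(|b₁b₂…⟩) = product of the factor amplitudes for bits b₁, b₂, …; only kets whose every factor amplitude is nonzero survive.
|00⟩: (-0.2023)(0.1532) = -0.03099
|01⟩: (-0.2023)(0.9882) = -0.1999
|10⟩: (0.9793)(0.1532) = 0.15
|11⟩: (0.9793)(0.9882) = 0.9677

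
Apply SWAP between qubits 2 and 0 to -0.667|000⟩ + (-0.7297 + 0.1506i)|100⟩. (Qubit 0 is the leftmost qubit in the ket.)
-0.667|000⟩ + (-0.7297 + 0.1506i)|001⟩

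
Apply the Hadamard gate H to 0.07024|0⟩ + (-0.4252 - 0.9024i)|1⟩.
(-0.251 - 0.6381i)|0⟩ + (0.3503 + 0.6381i)|1⟩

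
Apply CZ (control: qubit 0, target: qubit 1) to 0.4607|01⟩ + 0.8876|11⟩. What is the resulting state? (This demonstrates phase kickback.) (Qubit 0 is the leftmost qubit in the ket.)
0.4607|01⟩ - 0.8876|11⟩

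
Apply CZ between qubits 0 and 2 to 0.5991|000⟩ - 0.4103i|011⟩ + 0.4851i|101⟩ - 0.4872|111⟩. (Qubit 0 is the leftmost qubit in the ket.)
0.5991|000⟩ - 0.4103i|011⟩ - 0.4851i|101⟩ + 0.4872|111⟩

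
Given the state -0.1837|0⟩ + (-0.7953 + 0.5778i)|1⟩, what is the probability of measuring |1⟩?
0.9664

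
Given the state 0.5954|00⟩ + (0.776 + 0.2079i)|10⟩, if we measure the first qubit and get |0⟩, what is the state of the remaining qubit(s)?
|0⟩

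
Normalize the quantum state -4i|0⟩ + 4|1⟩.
-(1/√2)i|0⟩ + 1/√2|1⟩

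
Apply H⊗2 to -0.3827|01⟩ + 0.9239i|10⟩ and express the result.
(-0.1914 + 0.462i)|00⟩ + (0.1914 + 0.462i)|01⟩ + (-0.1914 - 0.462i)|10⟩ + (0.1914 - 0.462i)|11⟩

H⊗2 gives amp(|y⟩) = (1/2) Σ_x (−1)^(x·y) amp(|x⟩), where x·y is the number of positions in which both x and y have a 1.
|00⟩: (-0.3827 + 0.9239i)/2 = (-0.1914 + 0.462i)
|01⟩: (0.3827 + 0.9239i)/2 = (0.1914 + 0.462i)
|10⟩: (-0.3827 - 0.9239i)/2 = (-0.1914 - 0.462i)
|11⟩: (0.3827 - 0.9239i)/2 = (0.1914 - 0.462i)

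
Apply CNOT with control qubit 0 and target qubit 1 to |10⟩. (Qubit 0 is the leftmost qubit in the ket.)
|11⟩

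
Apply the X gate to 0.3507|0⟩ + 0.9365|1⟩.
0.9365|0⟩ + 0.3507|1⟩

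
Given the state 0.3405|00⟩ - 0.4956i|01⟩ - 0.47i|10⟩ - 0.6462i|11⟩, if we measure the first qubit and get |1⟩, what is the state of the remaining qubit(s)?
-0.5882i|0⟩ - 0.8087i|1⟩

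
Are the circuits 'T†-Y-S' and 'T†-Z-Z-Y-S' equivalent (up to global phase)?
Yes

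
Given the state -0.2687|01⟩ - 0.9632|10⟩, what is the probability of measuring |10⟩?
0.9278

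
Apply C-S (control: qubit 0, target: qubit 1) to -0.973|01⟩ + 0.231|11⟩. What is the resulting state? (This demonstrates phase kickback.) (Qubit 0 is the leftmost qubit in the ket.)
-0.973|01⟩ + 0.231i|11⟩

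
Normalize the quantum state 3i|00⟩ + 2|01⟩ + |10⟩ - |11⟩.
0.7746i|00⟩ + 0.5164|01⟩ + 0.2582|10⟩ - 0.2582|11⟩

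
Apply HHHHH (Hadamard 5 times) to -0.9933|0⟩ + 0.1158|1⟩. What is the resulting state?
-0.6205|0⟩ - 0.7843|1⟩

H² = I, so H^5 = H: a single Hadamard. With (a, b) = (-0.9933, 0.1158), H gives ((a + b)/√2, (a − b)/√2) = (-0.6205, -0.7843).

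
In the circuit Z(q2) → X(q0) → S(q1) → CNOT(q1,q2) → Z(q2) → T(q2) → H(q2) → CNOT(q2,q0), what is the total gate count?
8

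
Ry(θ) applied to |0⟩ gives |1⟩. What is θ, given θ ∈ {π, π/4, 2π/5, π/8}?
π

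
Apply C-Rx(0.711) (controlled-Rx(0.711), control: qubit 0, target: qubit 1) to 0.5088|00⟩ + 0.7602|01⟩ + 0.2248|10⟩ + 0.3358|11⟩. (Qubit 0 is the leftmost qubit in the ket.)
0.5088|00⟩ + 0.7602|01⟩ + (0.2107 - 0.1169i)|10⟩ + (0.3148 - 0.07824i)|11⟩

C-Rx(0.711) leaves the control-|0⟩ kets |00⟩, |01⟩ unchanged and applies Rx(0.711) to qubit 1 on the control-|1⟩ pair (|10⟩, |11⟩).
Rx(0.711) = [[cos(θ/2), −i·sin(θ/2)], [−i·sin(θ/2), cos(θ/2)]]; θ = 0.711, cos(θ/2) ≈ 0.937473, sin(θ/2) ≈ 0.348059.
With a = amp(|10⟩) = 0.2248 and b = amp(|11⟩) = 0.3358:
new amp(|10⟩) = (0.937473)·a + (-0.348059i)·b = (0.2107 - 0.1169i)
new amp(|11⟩) = (-0.348059i)·a + (0.937473)·b = (0.3148 - 0.07824i)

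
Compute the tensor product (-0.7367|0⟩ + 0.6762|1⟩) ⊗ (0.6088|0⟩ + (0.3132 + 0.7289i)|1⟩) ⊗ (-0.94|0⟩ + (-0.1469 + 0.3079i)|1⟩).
0.4216|000⟩ + (0.06589 - 0.1381i)|001⟩ + (0.2169 + 0.5048i)|010⟩ + (0.1992 + 0.007839i)|011⟩ - 0.387|100⟩ + (-0.06047 + 0.1268i)|101⟩ + (-0.1991 - 0.4633i)|110⟩ + (-0.1829 - 0.007196i)|111⟩

amp(|b₁b₂…⟩) = product of the factor amplitudes for bits b₁, b₂, …; only kets whose every factor amplitude is nonzero survive.
|000⟩: (-0.7367)(0.6088)(-0.94) = 0.4216
|001⟩: (-0.7367)(0.6088)(-0.1469 + 0.3079i) = (0.06589 - 0.1381i)
|010⟩: (-0.7367)(0.3132 + 0.7289i)(-0.94) = (0.2169 + 0.5048i)
|011⟩: (-0.7367)(0.3132 + 0.7289i)(-0.1469 + 0.3079i) = (0.1992 + 0.007839i)
|100⟩: (0.6762)(0.6088)(-0.94) = -0.387
|101⟩: (0.6762)(0.6088)(-0.1469 + 0.3079i) = (-0.06047 + 0.1268i)
|110⟩: (0.6762)(0.3132 + 0.7289i)(-0.94) = (-0.1991 - 0.4633i)
|111⟩: (0.6762)(0.3132 + 0.7289i)(-0.1469 + 0.3079i) = (-0.1829 - 0.007196i)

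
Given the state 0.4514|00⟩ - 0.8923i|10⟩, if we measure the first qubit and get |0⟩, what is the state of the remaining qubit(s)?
|0⟩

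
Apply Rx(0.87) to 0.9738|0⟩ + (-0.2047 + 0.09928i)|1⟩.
(0.9249 + 0.08626i)|0⟩ + (-0.1856 - 0.3203i)|1⟩

Rx(0.87) = [[cos(θ/2), −i·sin(θ/2)], [−i·sin(θ/2), cos(θ/2)]]; θ = 0.87, cos(θ/2) ≈ 0.90687, sin(θ/2) ≈ 0.42141.
With a = amp(|0⟩) = 0.9738 and b = amp(|1⟩) = (-0.2047 + 0.09928i):
new amp(|0⟩) = (0.90687)·a + (-0.42141i)·b = (0.9249 + 0.08626i)
new amp(|1⟩) = (-0.42141i)·a + (0.90687)·b = (-0.1856 - 0.3203i)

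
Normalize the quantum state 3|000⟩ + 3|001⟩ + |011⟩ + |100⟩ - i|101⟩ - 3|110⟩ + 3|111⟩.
0.4804|000⟩ + 0.4804|001⟩ + 0.1601|011⟩ + 0.1601|100⟩ - 0.1601i|101⟩ - 0.4804|110⟩ + 0.4804|111⟩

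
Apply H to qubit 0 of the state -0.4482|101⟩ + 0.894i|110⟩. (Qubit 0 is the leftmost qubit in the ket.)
-0.3169|001⟩ + 0.6322i|010⟩ + 0.3169|101⟩ - 0.6322i|110⟩

H on qubit 0 mixes each pair of kets that differ only in qubit 0: amplitudes (a, b) of (|…0…⟩, |…1…⟩) become ((a + b)/√2, (a − b)/√2). Kets absent from the input have amplitude 0.
(|001⟩, |101⟩): (a, b) = (0, -0.4482) → (-0.3169, 0.3169)
(|010⟩, |110⟩): (a, b) = (0, 0.894i) → (0.6322i, -0.6322i)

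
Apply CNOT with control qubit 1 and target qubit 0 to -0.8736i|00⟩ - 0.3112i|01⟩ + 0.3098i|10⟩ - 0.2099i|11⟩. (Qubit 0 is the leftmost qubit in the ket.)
-0.8736i|00⟩ - 0.2099i|01⟩ + 0.3098i|10⟩ - 0.3112i|11⟩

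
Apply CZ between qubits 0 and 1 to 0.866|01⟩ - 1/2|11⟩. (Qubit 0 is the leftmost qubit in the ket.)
0.866|01⟩ + 1/2|11⟩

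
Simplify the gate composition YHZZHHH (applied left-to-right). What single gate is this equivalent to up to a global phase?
Y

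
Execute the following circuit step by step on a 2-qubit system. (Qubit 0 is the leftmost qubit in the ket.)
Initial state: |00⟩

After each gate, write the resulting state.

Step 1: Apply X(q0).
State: |10⟩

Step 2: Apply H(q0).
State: 1/√2|00⟩ - 1/√2|10⟩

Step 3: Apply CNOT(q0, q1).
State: 1/√2|00⟩ - 1/√2|11⟩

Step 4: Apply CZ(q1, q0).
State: 1/√2|00⟩ + 1/√2|11⟩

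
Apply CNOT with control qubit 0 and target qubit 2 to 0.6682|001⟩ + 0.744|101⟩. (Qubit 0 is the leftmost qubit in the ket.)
0.6682|001⟩ + 0.744|100⟩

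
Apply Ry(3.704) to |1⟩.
-0.9607|0⟩ - 0.2775|1⟩

Ry(3.704) = [[cos(θ/2), −sin(θ/2)], [sin(θ/2), cos(θ/2)]]; θ = 3.704, cos(θ/2) ≈ -0.277512, sin(θ/2) ≈ 0.960722.
With a = amp(|0⟩) = 0 and b = amp(|1⟩) = 1:
new amp(|0⟩) = (-0.277512)·a + (-0.960722)·b = -0.9607
new amp(|1⟩) = (0.960722)·a + (-0.277512)·b = -0.2775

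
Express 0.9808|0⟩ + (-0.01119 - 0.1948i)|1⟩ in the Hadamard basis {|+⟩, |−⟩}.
(0.6856 - 0.1377i)|+⟩ + (0.7014 + 0.1377i)|−⟩

With |ψ⟩ = α|0⟩ + β|1⟩, the Hadamard-basis coefficients are ⟨+|ψ⟩ = (α + β)/√2 and ⟨−|ψ⟩ = (α − β)/√2.
Here α = 0.9808, β = (-0.01119 - 0.1948i): (α + β)/√2 = (0.6856 - 0.1377i), (α − β)/√2 = (0.7014 + 0.1377i).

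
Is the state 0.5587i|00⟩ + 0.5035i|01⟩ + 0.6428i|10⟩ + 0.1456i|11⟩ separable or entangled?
Entangled

Writing the state as a|00⟩ + b|01⟩ + c|10⟩ + d|11⟩, it is a product state iff ad − bc = 0.
Here (a, b, c, d) = (0.5587i, 0.5035i, 0.6428i, 0.1456i): ad − bc = (0.5587i)(0.1456i) − (0.5035i)(0.6428i) = 0.2423 ≠ 0, so the state is entangled.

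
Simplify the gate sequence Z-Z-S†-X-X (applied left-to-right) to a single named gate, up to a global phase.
S†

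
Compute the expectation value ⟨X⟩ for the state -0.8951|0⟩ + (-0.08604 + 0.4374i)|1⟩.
0.154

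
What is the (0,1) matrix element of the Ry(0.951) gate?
-0.4578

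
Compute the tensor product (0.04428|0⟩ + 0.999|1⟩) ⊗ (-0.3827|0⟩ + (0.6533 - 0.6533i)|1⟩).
-0.01695|00⟩ + (0.02893 - 0.02893i)|01⟩ - 0.3823|10⟩ + (0.6526 - 0.6526i)|11⟩

amp(|b₁b₂…⟩) = product of the factor amplitudes for bits b₁, b₂, …; only kets whose every factor amplitude is nonzero survive.
|00⟩: (0.04428)(-0.3827) = -0.01695
|01⟩: (0.04428)(0.6533 - 0.6533i) = (0.02893 - 0.02893i)
|10⟩: (0.999)(-0.3827) = -0.3823
|11⟩: (0.999)(0.6533 - 0.6533i) = (0.6526 - 0.6526i)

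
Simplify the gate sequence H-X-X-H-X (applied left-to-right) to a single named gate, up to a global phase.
X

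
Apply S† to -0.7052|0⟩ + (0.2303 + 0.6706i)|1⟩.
-0.7052|0⟩ + (0.6706 - 0.2303i)|1⟩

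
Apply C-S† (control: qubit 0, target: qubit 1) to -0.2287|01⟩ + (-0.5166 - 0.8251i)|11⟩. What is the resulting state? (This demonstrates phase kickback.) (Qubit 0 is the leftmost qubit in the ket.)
-0.2287|01⟩ + (-0.8251 + 0.5166i)|11⟩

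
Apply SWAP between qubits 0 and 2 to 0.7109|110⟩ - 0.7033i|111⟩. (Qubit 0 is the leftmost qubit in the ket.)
0.7109|011⟩ - 0.7033i|111⟩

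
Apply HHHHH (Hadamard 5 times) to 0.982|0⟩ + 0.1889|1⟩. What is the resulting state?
0.828|0⟩ + 0.5608|1⟩

H² = I, so H^5 = H: a single Hadamard. With (a, b) = (0.982, 0.1889), H gives ((a + b)/√2, (a − b)/√2) = (0.828, 0.5608).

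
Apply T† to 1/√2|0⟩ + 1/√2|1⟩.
1/√2|0⟩ + (1/2 - (1/2)i)|1⟩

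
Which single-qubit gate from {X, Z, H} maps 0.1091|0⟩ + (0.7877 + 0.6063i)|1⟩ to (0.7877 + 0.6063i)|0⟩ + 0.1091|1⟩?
X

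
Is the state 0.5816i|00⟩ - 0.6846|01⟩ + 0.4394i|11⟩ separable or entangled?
Entangled

Writing the state as a|00⟩ + b|01⟩ + c|10⟩ + d|11⟩, it is a product state iff ad − bc = 0.
Here (a, b, c, d) = (0.5816i, -0.6846, 0, 0.4394i): ad − bc = (0.5816i)(0.4394i) − (-0.6846)(0) = -0.2556 ≠ 0, so the state is entangled.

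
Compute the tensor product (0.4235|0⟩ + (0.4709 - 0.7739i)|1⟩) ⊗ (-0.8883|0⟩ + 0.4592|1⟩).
-0.3762|00⟩ + 0.1945|01⟩ + (-0.4183 + 0.6875i)|10⟩ + (0.2162 - 0.3554i)|11⟩

amp(|b₁b₂…⟩) = product of the factor amplitudes for bits b₁, b₂, …; only kets whose every factor amplitude is nonzero survive.
|00⟩: (0.4235)(-0.8883) = -0.3762
|01⟩: (0.4235)(0.4592) = 0.1945
|10⟩: (0.4709 - 0.7739i)(-0.8883) = (-0.4183 + 0.6875i)
|11⟩: (0.4709 - 0.7739i)(0.4592) = (0.2162 - 0.3554i)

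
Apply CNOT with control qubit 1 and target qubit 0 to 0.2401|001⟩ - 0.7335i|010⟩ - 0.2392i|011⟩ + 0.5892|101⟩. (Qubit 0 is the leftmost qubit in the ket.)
0.2401|001⟩ + 0.5892|101⟩ - 0.7335i|110⟩ - 0.2392i|111⟩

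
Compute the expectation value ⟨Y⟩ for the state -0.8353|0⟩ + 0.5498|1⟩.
0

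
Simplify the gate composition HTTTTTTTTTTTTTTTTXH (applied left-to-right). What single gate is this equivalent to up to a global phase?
Z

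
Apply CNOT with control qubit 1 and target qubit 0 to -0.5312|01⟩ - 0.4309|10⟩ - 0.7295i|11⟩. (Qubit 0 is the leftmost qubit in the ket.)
-0.7295i|01⟩ - 0.4309|10⟩ - 0.5312|11⟩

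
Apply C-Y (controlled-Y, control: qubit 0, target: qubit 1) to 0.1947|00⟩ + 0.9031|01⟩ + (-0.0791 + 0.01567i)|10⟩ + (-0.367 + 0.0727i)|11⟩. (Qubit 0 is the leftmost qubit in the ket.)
0.1947|00⟩ + 0.9031|01⟩ + (0.0727 + 0.367i)|10⟩ + (-0.01567 - 0.0791i)|11⟩

C-Y leaves the control-|0⟩ kets |00⟩, |01⟩ unchanged and applies Y to qubit 1 on the control-|1⟩ pair (|10⟩, |11⟩).
Y = [[0, -i], [i, 0]].
With a = amp(|10⟩) = (-0.0791 + 0.01567i) and b = amp(|11⟩) = (-0.367 + 0.0727i):
new amp(|10⟩) = (-i)·b = (0.0727 + 0.367i)
new amp(|11⟩) = (i)·a = (-0.01567 - 0.0791i)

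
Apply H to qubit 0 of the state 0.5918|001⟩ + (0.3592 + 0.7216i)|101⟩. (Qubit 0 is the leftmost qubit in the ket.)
(0.6725 + 0.5102i)|001⟩ + (0.1645 - 0.5102i)|101⟩

H on qubit 0 mixes each pair of kets that differ only in qubit 0: amplitudes (a, b) of (|…0…⟩, |…1…⟩) become ((a + b)/√2, (a − b)/√2). Kets absent from the input have amplitude 0.
(|001⟩, |101⟩): (a, b) = (0.5918, (0.3592 + 0.7216i)) → ((0.6725 + 0.5102i), (0.1645 - 0.5102i))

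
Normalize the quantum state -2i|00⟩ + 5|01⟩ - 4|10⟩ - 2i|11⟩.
-0.2857i|00⟩ + 0.7143|01⟩ - 0.5714|10⟩ - 0.2857i|11⟩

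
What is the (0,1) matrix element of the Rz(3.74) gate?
0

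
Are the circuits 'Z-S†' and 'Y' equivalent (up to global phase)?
No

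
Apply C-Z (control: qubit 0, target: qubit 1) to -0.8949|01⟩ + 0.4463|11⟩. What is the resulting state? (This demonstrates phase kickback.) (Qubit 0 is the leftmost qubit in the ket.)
-0.8949|01⟩ - 0.4463|11⟩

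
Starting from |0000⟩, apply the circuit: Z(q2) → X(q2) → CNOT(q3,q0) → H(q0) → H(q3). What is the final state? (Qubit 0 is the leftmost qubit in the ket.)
1/2|0010⟩ + 1/2|0011⟩ + 1/2|1010⟩ + 1/2|1011⟩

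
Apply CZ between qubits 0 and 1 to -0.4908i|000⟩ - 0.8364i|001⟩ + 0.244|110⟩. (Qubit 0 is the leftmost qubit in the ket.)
-0.4908i|000⟩ - 0.8364i|001⟩ - 0.244|110⟩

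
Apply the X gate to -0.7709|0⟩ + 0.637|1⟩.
0.637|0⟩ - 0.7709|1⟩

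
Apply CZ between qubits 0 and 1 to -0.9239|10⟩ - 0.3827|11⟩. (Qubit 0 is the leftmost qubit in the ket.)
-0.9239|10⟩ + 0.3827|11⟩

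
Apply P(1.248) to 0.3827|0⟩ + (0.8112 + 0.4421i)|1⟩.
0.3827|0⟩ + (-0.1619 + 0.9095i)|1⟩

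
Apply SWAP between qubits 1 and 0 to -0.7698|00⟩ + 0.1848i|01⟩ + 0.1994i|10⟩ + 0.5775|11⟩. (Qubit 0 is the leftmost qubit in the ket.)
-0.7698|00⟩ + 0.1994i|01⟩ + 0.1848i|10⟩ + 0.5775|11⟩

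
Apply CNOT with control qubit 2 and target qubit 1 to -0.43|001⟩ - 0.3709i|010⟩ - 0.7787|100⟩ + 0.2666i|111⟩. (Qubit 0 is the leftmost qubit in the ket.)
-0.3709i|010⟩ - 0.43|011⟩ - 0.7787|100⟩ + 0.2666i|101⟩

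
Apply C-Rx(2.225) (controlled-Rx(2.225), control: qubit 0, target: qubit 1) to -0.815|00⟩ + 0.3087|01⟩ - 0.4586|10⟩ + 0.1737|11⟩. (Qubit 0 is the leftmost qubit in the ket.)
-0.815|00⟩ + 0.3087|01⟩ + (-0.2029 - 0.1558i)|10⟩ + (0.07685 + 0.4113i)|11⟩

C-Rx(2.225) leaves the control-|0⟩ kets |00⟩, |01⟩ unchanged and applies Rx(2.225) to qubit 1 on the control-|1⟩ pair (|10⟩, |11⟩).
Rx(2.225) = [[cos(θ/2), −i·sin(θ/2)], [−i·sin(θ/2), cos(θ/2)]]; θ = 2.225, cos(θ/2) ≈ 0.442421, sin(θ/2) ≈ 0.896808.
With a = amp(|10⟩) = -0.4586 and b = amp(|11⟩) = 0.1737:
new amp(|10⟩) = (0.442421)·a + (-0.896808i)·b = (-0.2029 - 0.1558i)
new amp(|11⟩) = (-0.896808i)·a + (0.442421)·b = (0.07685 + 0.4113i)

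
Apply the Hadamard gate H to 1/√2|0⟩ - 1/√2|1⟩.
|1⟩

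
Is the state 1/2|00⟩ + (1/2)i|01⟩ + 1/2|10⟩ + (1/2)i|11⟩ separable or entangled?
Separable

Writing the state as a|00⟩ + b|01⟩ + c|10⟩ + d|11⟩, it is a product state iff ad − bc = 0.
Here (a, b, c, d) = (1/2, (1/2)i, 1/2, (1/2)i): ad − bc = (1/2)((1/2)i) − ((1/2)i)(1/2) = 0, so the state is separable.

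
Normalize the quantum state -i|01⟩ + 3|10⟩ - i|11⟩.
-0.3015i|01⟩ + 0.9045|10⟩ - 0.3015i|11⟩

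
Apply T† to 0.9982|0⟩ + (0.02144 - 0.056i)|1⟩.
0.9982|0⟩ + (-0.02444 - 0.05476i)|1⟩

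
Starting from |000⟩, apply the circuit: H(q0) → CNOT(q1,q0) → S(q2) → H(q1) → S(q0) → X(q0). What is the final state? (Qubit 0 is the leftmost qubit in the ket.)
(1/2)i|000⟩ + (1/2)i|010⟩ + 1/2|100⟩ + 1/2|110⟩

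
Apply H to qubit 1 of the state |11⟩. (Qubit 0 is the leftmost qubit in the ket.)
1/√2|10⟩ - 1/√2|11⟩

H on qubit 1 mixes each pair of kets that differ only in qubit 1: amplitudes (a, b) of (|…0…⟩, |…1…⟩) become ((a + b)/√2, (a − b)/√2). Kets absent from the input have amplitude 0.
(|10⟩, |11⟩): (a, b) = (0, 1) → (1/√2, -1/√2)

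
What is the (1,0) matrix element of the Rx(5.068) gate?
-0.5709i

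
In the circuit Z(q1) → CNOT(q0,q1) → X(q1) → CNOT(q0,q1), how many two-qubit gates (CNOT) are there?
2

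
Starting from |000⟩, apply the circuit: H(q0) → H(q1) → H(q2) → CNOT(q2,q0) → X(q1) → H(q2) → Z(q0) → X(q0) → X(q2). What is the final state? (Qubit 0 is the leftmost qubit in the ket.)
-1/2|001⟩ - 1/2|011⟩ + 1/2|101⟩ + 1/2|111⟩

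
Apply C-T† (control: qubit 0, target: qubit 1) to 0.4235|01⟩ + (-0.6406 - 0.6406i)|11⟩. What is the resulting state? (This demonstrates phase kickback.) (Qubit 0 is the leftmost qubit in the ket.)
0.4235|01⟩ - 0.9059|11⟩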